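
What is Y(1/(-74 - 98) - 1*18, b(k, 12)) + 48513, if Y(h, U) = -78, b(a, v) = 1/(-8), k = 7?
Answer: 48435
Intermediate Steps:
b(a, v) = -1/8
Y(1/(-74 - 98) - 1*18, b(k, 12)) + 48513 = -78 + 48513 = 48435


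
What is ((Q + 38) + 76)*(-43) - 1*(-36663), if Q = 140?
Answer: 25741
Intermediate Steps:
((Q + 38) + 76)*(-43) - 1*(-36663) = ((140 + 38) + 76)*(-43) - 1*(-36663) = (178 + 76)*(-43) + 36663 = 254*(-43) + 36663 = -10922 + 36663 = 25741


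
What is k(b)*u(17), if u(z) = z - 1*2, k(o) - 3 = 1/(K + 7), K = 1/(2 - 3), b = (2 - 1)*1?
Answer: 95/2 ≈ 47.500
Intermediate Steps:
b = 1 (b = 1*1 = 1)
K = -1 (K = 1/(-1) = -1)
k(o) = 19/6 (k(o) = 3 + 1/(-1 + 7) = 3 + 1/6 = 3 + ⅙ = 19/6)
u(z) = -2 + z (u(z) = z - 2 = -2 + z)
k(b)*u(17) = 19*(-2 + 17)/6 = (19/6)*15 = 95/2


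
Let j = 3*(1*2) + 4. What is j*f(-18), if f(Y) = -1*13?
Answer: -130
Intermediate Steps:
f(Y) = -13
j = 10 (j = 3*2 + 4 = 6 + 4 = 10)
j*f(-18) = 10*(-13) = -130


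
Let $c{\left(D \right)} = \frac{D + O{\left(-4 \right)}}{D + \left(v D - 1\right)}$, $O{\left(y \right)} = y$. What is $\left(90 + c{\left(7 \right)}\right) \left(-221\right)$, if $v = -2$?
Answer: $- \frac{158457}{8} \approx -19807.0$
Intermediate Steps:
$c{\left(D \right)} = \frac{-4 + D}{-1 - D}$ ($c{\left(D \right)} = \frac{D - 4}{D - \left(1 + 2 D\right)} = \frac{-4 + D}{D - \left(1 + 2 D\right)} = \frac{-4 + D}{-1 - D}$)
$\left(90 + c{\left(7 \right)}\right) \left(-221\right) = \left(90 + \frac{4 - 7}{1 + 7}\right) \left(-221\right) = \left(90 + \frac{4 - 7}{8}\right) \left(-221\right) = \left(90 + \frac{1}{8} \left(-3\right)\right) \left(-221\right) = \left(90 - \frac{3}{8}\right) \left(-221\right) = \frac{717}{8} \left(-221\right) = - \frac{158457}{8}$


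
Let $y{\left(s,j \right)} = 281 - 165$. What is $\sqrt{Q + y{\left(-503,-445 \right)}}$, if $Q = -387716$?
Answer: $20 i \sqrt{969} \approx 622.58 i$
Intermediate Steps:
$y{\left(s,j \right)} = 116$ ($y{\left(s,j \right)} = 281 - 165 = 116$)
$\sqrt{Q + y{\left(-503,-445 \right)}} = \sqrt{-387716 + 116} = \sqrt{-387600} = 20 i \sqrt{969}$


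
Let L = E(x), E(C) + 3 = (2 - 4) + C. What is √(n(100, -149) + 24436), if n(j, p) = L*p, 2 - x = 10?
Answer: √26373 ≈ 162.40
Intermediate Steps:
x = -8 (x = 2 - 1*10 = 2 - 10 = -8)
E(C) = -5 + C (E(C) = -3 + ((2 - 4) + C) = -3 + (-2 + C) = -5 + C)
L = -13 (L = -5 - 8 = -13)
n(j, p) = -13*p
√(n(100, -149) + 24436) = √(-13*(-149) + 24436) = √(1937 + 24436) = √26373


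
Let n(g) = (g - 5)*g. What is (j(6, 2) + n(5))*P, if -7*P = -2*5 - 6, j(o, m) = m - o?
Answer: -64/7 ≈ -9.1429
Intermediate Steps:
n(g) = g*(-5 + g) (n(g) = (-5 + g)*g = g*(-5 + g))
P = 16/7 (P = -(-2*5 - 6)/7 = -(-10 - 6)/7 = -⅐*(-16) = 16/7 ≈ 2.2857)
(j(6, 2) + n(5))*P = ((2 - 1*6) + 5*(-5 + 5))*(16/7) = ((2 - 6) + 5*0)*(16/7) = (-4 + 0)*(16/7) = -4*16/7 = -64/7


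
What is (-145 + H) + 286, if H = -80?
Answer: 61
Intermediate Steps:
(-145 + H) + 286 = (-145 - 80) + 286 = -225 + 286 = 61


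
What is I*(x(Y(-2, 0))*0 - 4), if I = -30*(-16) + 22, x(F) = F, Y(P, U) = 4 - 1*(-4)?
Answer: -2008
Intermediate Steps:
Y(P, U) = 8 (Y(P, U) = 4 + 4 = 8)
I = 502 (I = 480 + 22 = 502)
I*(x(Y(-2, 0))*0 - 4) = 502*(8*0 - 4) = 502*(0 - 4) = 502*(-4) = -2008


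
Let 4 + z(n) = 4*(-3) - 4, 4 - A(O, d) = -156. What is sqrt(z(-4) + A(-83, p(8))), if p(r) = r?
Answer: 2*sqrt(35) ≈ 11.832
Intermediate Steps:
A(O, d) = 160 (A(O, d) = 4 - 1*(-156) = 4 + 156 = 160)
z(n) = -20 (z(n) = -4 + (4*(-3) - 4) = -4 + (-12 - 4) = -4 - 16 = -20)
sqrt(z(-4) + A(-83, p(8))) = sqrt(-20 + 160) = sqrt(140) = 2*sqrt(35)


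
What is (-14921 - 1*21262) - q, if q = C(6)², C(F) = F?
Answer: -36219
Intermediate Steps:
q = 36 (q = 6² = 36)
(-14921 - 1*21262) - q = (-14921 - 1*21262) - 1*36 = (-14921 - 21262) - 36 = -36183 - 36 = -36219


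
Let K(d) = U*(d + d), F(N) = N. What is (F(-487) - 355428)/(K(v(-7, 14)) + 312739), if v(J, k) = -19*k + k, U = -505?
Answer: -50845/81037 ≈ -0.62743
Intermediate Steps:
v(J, k) = -18*k
K(d) = -1010*d (K(d) = -505*(d + d) = -1010*d)
(F(-487) - 355428)/(K(v(-7, 14)) + 312739) = (-487 - 355428)/(-(-18180)*14 + 312739) = -355915/(-1010*(-252) + 312739) = -355915/(254520 + 312739) = -355915/567259 = -355915*1/567259 = -50845/81037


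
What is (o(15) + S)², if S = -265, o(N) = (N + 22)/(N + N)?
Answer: 62615569/900 ≈ 69573.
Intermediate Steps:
o(N) = (22 + N)/(2*N) (o(N) = (22 + N)/((2*N)) = (22 + N)*(1/(2*N)) = (22 + N)/(2*N))
(o(15) + S)² = ((½)*(22 + 15)/15 - 265)² = ((½)*(1/15)*37 - 265)² = (37/30 - 265)² = (-7913/30)² = 62615569/900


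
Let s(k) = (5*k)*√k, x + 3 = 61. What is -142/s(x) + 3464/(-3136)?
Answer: -433/392 - 71*√58/8410 ≈ -1.1689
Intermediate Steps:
x = 58 (x = -3 + 61 = 58)
s(k) = 5*k^(3/2)
-142/s(x) + 3464/(-3136) = -142*√58/16820 + 3464/(-3136) = -142*√58/16820 + 3464*(-1/3136) = -142*√58/16820 - 433/392 = -71*√58/8410 - 433/392 = -433/392 - 71*√58/8410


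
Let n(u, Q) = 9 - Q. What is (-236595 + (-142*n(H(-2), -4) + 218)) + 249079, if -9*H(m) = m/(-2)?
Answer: 10856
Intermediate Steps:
H(m) = m/18 (H(m) = -m/(9*(-2)) = -m*(-1)/(9*2) = -(-1)*m/18 = m/18)
(-236595 + (-142*n(H(-2), -4) + 218)) + 249079 = (-236595 + (-142*(9 - 1*(-4)) + 218)) + 249079 = (-236595 + (-142*(9 + 4) + 218)) + 249079 = (-236595 + (-142*13 + 218)) + 249079 = (-236595 + (-1846 + 218)) + 249079 = (-236595 - 1628) + 249079 = -238223 + 249079 = 10856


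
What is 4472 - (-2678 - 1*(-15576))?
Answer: -8426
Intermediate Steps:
4472 - (-2678 - 1*(-15576)) = 4472 - (-2678 + 15576) = 4472 - 1*12898 = 4472 - 12898 = -8426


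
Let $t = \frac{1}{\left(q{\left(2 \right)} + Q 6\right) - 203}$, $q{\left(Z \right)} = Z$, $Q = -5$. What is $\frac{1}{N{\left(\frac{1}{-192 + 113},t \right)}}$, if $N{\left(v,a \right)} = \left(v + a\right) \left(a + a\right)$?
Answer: $\frac{4215519}{620} \approx 6799.2$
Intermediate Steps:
$t = - \frac{1}{231}$ ($t = \frac{1}{\left(2 - 30\right) - 203} = \frac{1}{-28 - 203} = \frac{1}{-231} = - \frac{1}{231} \approx -0.004329$)
$N{\left(v,a \right)} = 2 a \left(a + v\right)$ ($N{\left(v,a \right)} = \left(a + v\right) 2 a = 2 a \left(a + v\right)$)
$\frac{1}{N{\left(\frac{1}{-192 + 113},t \right)}} = \frac{1}{2 \left(- \frac{1}{231}\right) \left(- \frac{1}{231} + \frac{1}{-192 + 113}\right)} = \frac{1}{2 \left(- \frac{1}{231}\right) \left(- \frac{1}{231} + \frac{1}{-79}\right)} = \frac{1}{2 \left(- \frac{1}{231}\right) \left(- \frac{1}{231} - \frac{1}{79}\right)} = \frac{1}{2 \left(- \frac{1}{231}\right) \left(- \frac{310}{18249}\right)} = \frac{1}{\frac{620}{4215519}} = \frac{4215519}{620}$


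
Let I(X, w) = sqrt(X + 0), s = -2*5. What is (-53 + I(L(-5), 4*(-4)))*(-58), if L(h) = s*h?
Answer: 3074 - 290*sqrt(2) ≈ 2663.9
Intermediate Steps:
s = -10
L(h) = -10*h
I(X, w) = sqrt(X)
(-53 + I(L(-5), 4*(-4)))*(-58) = (-53 + sqrt(-10*(-5)))*(-58) = (-53 + sqrt(50))*(-58) = (-53 + 5*sqrt(2))*(-58) = 3074 - 290*sqrt(2)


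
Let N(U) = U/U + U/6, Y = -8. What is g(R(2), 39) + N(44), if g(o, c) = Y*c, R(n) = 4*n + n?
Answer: -911/3 ≈ -303.67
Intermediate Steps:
R(n) = 5*n
g(o, c) = -8*c
N(U) = 1 + U/6 (N(U) = 1 + U*(⅙) = 1 + U/6)
g(R(2), 39) + N(44) = -8*39 + (1 + (⅙)*44) = -312 + (1 + 22/3) = -312 + 25/3 = -911/3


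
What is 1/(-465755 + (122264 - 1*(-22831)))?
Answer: -1/320660 ≈ -3.1186e-6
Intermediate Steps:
1/(-465755 + (122264 - 1*(-22831))) = 1/(-465755 + (122264 + 22831)) = 1/(-465755 + 145095) = 1/(-320660) = -1/320660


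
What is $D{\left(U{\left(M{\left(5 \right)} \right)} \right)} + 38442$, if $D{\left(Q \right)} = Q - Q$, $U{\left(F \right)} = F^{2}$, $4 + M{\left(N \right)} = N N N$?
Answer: $38442$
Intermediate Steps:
$M{\left(N \right)} = -4 + N^{3}$ ($M{\left(N \right)} = -4 + N N N = -4 + N^{2} N = -4 + N^{3}$)
$D{\left(Q \right)} = 0$
$D{\left(U{\left(M{\left(5 \right)} \right)} \right)} + 38442 = 0 + 38442 = 38442$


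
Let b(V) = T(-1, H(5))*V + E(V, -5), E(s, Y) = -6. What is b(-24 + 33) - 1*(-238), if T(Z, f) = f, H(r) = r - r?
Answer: 232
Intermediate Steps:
H(r) = 0
b(V) = -6 (b(V) = 0*V - 6 = 0 - 6 = -6)
b(-24 + 33) - 1*(-238) = -6 - 1*(-238) = -6 + 238 = 232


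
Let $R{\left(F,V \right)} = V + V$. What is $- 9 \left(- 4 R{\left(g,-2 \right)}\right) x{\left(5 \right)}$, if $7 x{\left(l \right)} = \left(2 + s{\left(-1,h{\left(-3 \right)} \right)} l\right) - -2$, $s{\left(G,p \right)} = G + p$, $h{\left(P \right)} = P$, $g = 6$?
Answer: $\frac{2304}{7} \approx 329.14$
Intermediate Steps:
$R{\left(F,V \right)} = 2 V$
$x{\left(l \right)} = \frac{4}{7} - \frac{4 l}{7}$ ($x{\left(l \right)} = \frac{\left(2 + \left(-1 - 3\right) l\right) - -2}{7} = \frac{\left(2 - 4 l\right) + 2}{7} = \frac{4 - 4 l}{7} = \frac{4}{7} - \frac{4 l}{7}$)
$- 9 \left(- 4 R{\left(g,-2 \right)}\right) x{\left(5 \right)} = - 9 \left(- 4 \cdot 2 \left(-2\right)\right) \left(\frac{4}{7} - \frac{20}{7}\right) = - 9 \left(\left(-4\right) \left(-4\right)\right) \left(\frac{4}{7} - \frac{20}{7}\right) = \left(-9\right) 16 \left(- \frac{16}{7}\right) = \left(-144\right) \left(- \frac{16}{7}\right) = \frac{2304}{7}$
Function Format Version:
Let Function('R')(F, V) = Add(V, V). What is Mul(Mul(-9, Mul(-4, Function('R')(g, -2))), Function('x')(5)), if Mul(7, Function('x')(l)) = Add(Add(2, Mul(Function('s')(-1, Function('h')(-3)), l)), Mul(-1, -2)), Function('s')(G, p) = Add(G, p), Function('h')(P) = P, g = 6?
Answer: Rational(2304, 7) ≈ 329.14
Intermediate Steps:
Function('R')(F, V) = Mul(2, V)
Function('x')(l) = Add(Rational(4, 7), Mul(Rational(-4, 7), l)) (Function('x')(l) = Mul(Rational(1, 7), Add(Add(2, Mul(Add(-1, -3), l)), Mul(-1, -2))) = Mul(Rational(1, 7), Add(Add(2, Mul(-4, l)), 2)) = Mul(Rational(1, 7), Add(4, Mul(-4, l))) = Add(Rational(4, 7), Mul(Rational(-4, 7), l)))
Mul(Mul(-9, Mul(-4, Function('R')(g, -2))), Function('x')(5)) = Mul(Mul(-9, Mul(-4, Mul(2, -2))), Add(Rational(4, 7), Mul(Rational(-4, 7), 5))) = Mul(Mul(-9, Mul(-4, -4)), Add(Rational(4, 7), Rational(-20, 7))) = Mul(Mul(-9, 16), Rational(-16, 7)) = Mul(-144, Rational(-16, 7)) = Rational(2304, 7)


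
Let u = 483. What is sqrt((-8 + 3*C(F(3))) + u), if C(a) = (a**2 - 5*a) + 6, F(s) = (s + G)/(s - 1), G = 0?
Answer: sqrt(1909)/2 ≈ 21.846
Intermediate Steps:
F(s) = s/(-1 + s) (F(s) = (s + 0)/(s - 1) = s/(-1 + s))
C(a) = 6 + a**2 - 5*a
sqrt((-8 + 3*C(F(3))) + u) = sqrt((-8 + 3*(6 + (3/(-1 + 3))**2 - 15/(-1 + 3))) + 483) = sqrt((-8 + 3*(6 + (3/2)**2 - 15/2)) + 483) = sqrt((-8 + 3*(6 + (3*(1/2))**2 - 15/2)) + 483) = sqrt((-8 + 3*(6 + (3/2)**2 - 5*3/2)) + 483) = sqrt((-8 + 3*(6 + 9/4 - 15/2)) + 483) = sqrt((-8 + 3*(3/4)) + 483) = sqrt((-8 + 9/4) + 483) = sqrt(-23/4 + 483) = sqrt(1909/4) = sqrt(1909)/2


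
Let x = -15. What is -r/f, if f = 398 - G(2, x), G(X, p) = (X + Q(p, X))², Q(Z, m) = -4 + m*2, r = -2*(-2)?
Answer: -2/197 ≈ -0.010152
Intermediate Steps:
r = 4
Q(Z, m) = -4 + 2*m
G(X, p) = (-4 + 3*X)² (G(X, p) = (X + (-4 + 2*X))² = (-4 + 3*X)²)
f = 394 (f = 398 - (-4 + 3*2)² = 398 - (-4 + 6)² = 398 - 1*2² = 398 - 1*4 = 398 - 4 = 394)
-r/f = -4/394 = -1*2/197 = -2/197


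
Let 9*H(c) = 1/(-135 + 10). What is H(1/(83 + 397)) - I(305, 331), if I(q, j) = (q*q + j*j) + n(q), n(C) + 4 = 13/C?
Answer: -13902192736/68625 ≈ -2.0258e+5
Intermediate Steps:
n(C) = -4 + 13/C
I(q, j) = -4 + j² + q² + 13/q (I(q, j) = (q*q + j*j) + (-4 + 13/q) = (q² + j²) + (-4 + 13/q) = (j² + q²) + (-4 + 13/q) = -4 + j² + q² + 13/q)
H(c) = -1/1125 (H(c) = 1/(9*(-135 + 10)) = (⅑)/(-125) = (⅑)*(-1/125) = -1/1125)
H(1/(83 + 397)) - I(305, 331) = -1/1125 - (-4 + 331² + 305² + 13/305) = -1/1125 - (-4 + 109561 + 93025 + 13*(1/305)) = -1/1125 - (-4 + 109561 + 93025 + 13/305) = -1/1125 - 1*61787523/305 = -1/1125 - 61787523/305 = -13902192736/68625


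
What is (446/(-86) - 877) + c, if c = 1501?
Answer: 26609/43 ≈ 618.81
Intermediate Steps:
(446/(-86) - 877) + c = (446/(-86) - 877) + 1501 = (446*(-1/86) - 877) + 1501 = (-223/43 - 877) + 1501 = -37934/43 + 1501 = 26609/43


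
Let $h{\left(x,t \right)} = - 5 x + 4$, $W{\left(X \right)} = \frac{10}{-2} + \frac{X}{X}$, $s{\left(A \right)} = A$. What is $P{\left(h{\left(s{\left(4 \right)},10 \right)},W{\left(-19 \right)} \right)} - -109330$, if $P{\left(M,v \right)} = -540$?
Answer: $108790$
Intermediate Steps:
$W{\left(X \right)} = -4$ ($W{\left(X \right)} = 10 \left(- \frac{1}{2}\right) + 1 = -5 + 1 = -4$)
$h{\left(x,t \right)} = 4 - 5 x$
$P{\left(h{\left(s{\left(4 \right)},10 \right)},W{\left(-19 \right)} \right)} - -109330 = -540 - -109330 = -540 + 109330 = 108790$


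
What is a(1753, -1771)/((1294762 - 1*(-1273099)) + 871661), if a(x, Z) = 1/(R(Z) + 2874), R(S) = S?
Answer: 1/3793792766 ≈ 2.6359e-10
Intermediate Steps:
a(x, Z) = 1/(2874 + Z) (a(x, Z) = 1/(Z + 2874) = 1/(2874 + Z))
a(1753, -1771)/((1294762 - 1*(-1273099)) + 871661) = 1/((2874 - 1771)*((1294762 - 1*(-1273099)) + 871661)) = 1/(1103*((1294762 + 1273099) + 871661)) = 1/(1103*(2567861 + 871661)) = (1/1103)/3439522 = (1/1103)*(1/3439522) = 1/3793792766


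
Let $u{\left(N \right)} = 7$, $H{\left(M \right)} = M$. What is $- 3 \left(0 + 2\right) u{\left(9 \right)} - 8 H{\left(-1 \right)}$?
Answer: $-34$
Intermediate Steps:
$- 3 \left(0 + 2\right) u{\left(9 \right)} - 8 H{\left(-1 \right)} = - 3 \left(0 + 2\right) 7 - -8 = \left(-3\right) 2 \cdot 7 + 8 = \left(-6\right) 7 + 8 = -42 + 8 = -34$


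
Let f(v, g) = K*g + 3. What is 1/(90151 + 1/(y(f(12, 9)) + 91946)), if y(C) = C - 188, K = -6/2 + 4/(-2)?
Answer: 91716/8268289117 ≈ 1.1093e-5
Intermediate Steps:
K = -5 (K = -6*½ + 4*(-½) = -3 - 2 = -5)
f(v, g) = 3 - 5*g (f(v, g) = -5*g + 3 = 3 - 5*g)
y(C) = -188 + C
1/(90151 + 1/(y(f(12, 9)) + 91946)) = 1/(90151 + 1/((-188 + (3 - 5*9)) + 91946)) = 1/(90151 + 1/((-188 + (3 - 45)) + 91946)) = 1/(90151 + 1/((-188 - 42) + 91946)) = 1/(90151 + 1/(-230 + 91946)) = 1/(90151 + 1/91716) = 1/(8268289117/91716) = 91716/8268289117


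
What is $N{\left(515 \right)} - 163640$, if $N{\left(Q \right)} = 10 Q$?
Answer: $-158490$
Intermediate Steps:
$N{\left(515 \right)} - 163640 = 10 \cdot 515 - 163640 = 5150 - 163640 = -158490$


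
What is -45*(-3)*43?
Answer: 5805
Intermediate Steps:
-45*(-3)*43 = 135*43 = 5805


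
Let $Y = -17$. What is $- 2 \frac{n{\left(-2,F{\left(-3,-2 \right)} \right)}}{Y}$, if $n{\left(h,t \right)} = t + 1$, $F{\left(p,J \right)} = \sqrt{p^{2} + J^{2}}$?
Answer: $\frac{2}{17} + \frac{2 \sqrt{13}}{17} \approx 0.54183$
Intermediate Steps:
$F{\left(p,J \right)} = \sqrt{J^{2} + p^{2}}$
$n{\left(h,t \right)} = 1 + t$
$- 2 \frac{n{\left(-2,F{\left(-3,-2 \right)} \right)}}{Y} = - 2 \frac{1 + \sqrt{\left(-2\right)^{2} + \left(-3\right)^{2}}}{-17} = - 2 \left(1 + \sqrt{4 + 9}\right) \left(- \frac{1}{17}\right) = - 2 \left(1 + \sqrt{13}\right) \left(- \frac{1}{17}\right) = - 2 \left(- \frac{1}{17} - \frac{\sqrt{13}}{17}\right) = \frac{2}{17} + \frac{2 \sqrt{13}}{17}$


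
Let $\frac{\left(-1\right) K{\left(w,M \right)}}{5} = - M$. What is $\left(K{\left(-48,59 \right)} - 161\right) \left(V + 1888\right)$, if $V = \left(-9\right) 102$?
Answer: $129980$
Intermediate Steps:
$K{\left(w,M \right)} = 5 M$ ($K{\left(w,M \right)} = - 5 \left(- M\right) = 5 M$)
$V = -918$
$\left(K{\left(-48,59 \right)} - 161\right) \left(V + 1888\right) = \left(5 \cdot 59 - 161\right) \left(-918 + 1888\right) = \left(295 - 161\right) 970 = 134 \cdot 970 = 129980$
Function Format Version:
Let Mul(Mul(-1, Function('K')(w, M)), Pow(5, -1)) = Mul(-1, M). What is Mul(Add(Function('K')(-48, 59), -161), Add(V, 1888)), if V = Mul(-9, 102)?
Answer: 129980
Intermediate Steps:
Function('K')(w, M) = Mul(5, M) (Function('K')(w, M) = Mul(-5, Mul(-1, M)) = Mul(5, M))
V = -918
Mul(Add(Function('K')(-48, 59), -161), Add(V, 1888)) = Mul(Add(Mul(5, 59), -161), Add(-918, 1888)) = Mul(Add(295, -161), 970) = Mul(134, 970) = 129980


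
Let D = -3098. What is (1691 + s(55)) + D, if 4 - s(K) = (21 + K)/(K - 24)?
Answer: -43569/31 ≈ -1405.5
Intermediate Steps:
s(K) = 4 - (21 + K)/(-24 + K) (s(K) = 4 - (21 + K)/(K - 24) = 4 - (21 + K)/(-24 + K))
(1691 + s(55)) + D = (1691 + 3*(-39 + 55)/(-24 + 55)) - 3098 = (1691 + 3*16/31) - 3098 = (1691 + 3*(1/31)*16) - 3098 = (1691 + 48/31) - 3098 = 52469/31 - 3098 = -43569/31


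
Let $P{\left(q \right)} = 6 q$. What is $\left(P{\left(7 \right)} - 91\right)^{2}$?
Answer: $2401$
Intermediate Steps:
$\left(P{\left(7 \right)} - 91\right)^{2} = \left(6 \cdot 7 - 91\right)^{2} = \left(42 - 91\right)^{2} = \left(-49\right)^{2} = 2401$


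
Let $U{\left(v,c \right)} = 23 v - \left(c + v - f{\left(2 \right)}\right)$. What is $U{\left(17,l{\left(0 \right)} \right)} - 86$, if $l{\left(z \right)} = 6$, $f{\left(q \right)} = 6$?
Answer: $288$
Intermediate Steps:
$U{\left(v,c \right)} = 6 - c + 22 v$ ($U{\left(v,c \right)} = 23 v - \left(-6 + c + v\right) = 6 - c + 22 v$)
$U{\left(17,l{\left(0 \right)} \right)} - 86 = \left(6 - 6 + 22 \cdot 17\right) - 86 = \left(6 - 6 + 374\right) - 86 = 374 - 86 = 288$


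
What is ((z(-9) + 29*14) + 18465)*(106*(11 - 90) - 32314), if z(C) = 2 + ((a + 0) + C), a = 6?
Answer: -767782560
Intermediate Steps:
z(C) = 8 + C (z(C) = 2 + ((6 + 0) + C) = 2 + (6 + C) = 8 + C)
((z(-9) + 29*14) + 18465)*(106*(11 - 90) - 32314) = (((8 - 9) + 29*14) + 18465)*(106*(11 - 90) - 32314) = ((-1 + 406) + 18465)*(106*(-79) - 32314) = (405 + 18465)*(-8374 - 32314) = 18870*(-40688) = -767782560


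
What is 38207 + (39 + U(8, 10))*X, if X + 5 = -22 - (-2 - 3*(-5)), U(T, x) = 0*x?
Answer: 36647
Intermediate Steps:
U(T, x) = 0
X = -40 (X = -5 + (-22 - (-2 - 3*(-5))) = -5 + (-22 - (-2 + 15)) = -5 + (-22 - 1*13) = -5 + (-22 - 13) = -5 - 35 = -40)
38207 + (39 + U(8, 10))*X = 38207 + (39 + 0)*(-40) = 38207 + 39*(-40) = 38207 - 1560 = 36647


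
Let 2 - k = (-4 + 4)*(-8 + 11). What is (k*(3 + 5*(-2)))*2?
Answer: -28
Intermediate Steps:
k = 2 (k = 2 - (-4 + 4)*(-8 + 11) = 2 - 0*3 = 2 - 1*0 = 2 + 0 = 2)
(k*(3 + 5*(-2)))*2 = (2*(3 + 5*(-2)))*2 = (2*(3 - 10))*2 = (2*(-7))*2 = -14*2 = -28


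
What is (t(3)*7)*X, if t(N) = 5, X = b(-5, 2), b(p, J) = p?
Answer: -175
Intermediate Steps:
X = -5
(t(3)*7)*X = (5*7)*(-5) = 35*(-5) = -175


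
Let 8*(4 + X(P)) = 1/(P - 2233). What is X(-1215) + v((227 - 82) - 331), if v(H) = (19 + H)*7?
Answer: -32356033/27584 ≈ -1173.0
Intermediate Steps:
X(P) = -4 + 1/(8*(-2233 + P)) (X(P) = -4 + 1/(8*(P - 2233)) = -4 + 1/(8*(-2233 + P)))
v(H) = 133 + 7*H
X(-1215) + v((227 - 82) - 331) = (71457 - 32*(-1215))/(8*(-2233 - 1215)) + (133 + 7*((227 - 82) - 331)) = (⅛)*(71457 + 38880)/(-3448) + (133 + 7*(145 - 331)) = (⅛)*(-1/3448)*110337 + (133 + 7*(-186)) = -110337/27584 + (133 - 1302) = -110337/27584 - 1169 = -32356033/27584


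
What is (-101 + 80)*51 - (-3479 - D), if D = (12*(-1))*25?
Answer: 2108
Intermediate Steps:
D = -300 (D = -12*25 = -300)
(-101 + 80)*51 - (-3479 - D) = (-101 + 80)*51 - (-3479 - 1*(-300)) = -21*51 - (-3479 + 300) = -1071 - 1*(-3179) = -1071 + 3179 = 2108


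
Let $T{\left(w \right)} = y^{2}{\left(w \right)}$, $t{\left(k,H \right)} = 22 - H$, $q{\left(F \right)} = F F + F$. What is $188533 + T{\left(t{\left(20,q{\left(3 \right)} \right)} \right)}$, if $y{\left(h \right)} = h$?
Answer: $188633$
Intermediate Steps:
$q{\left(F \right)} = F + F^{2}$ ($q{\left(F \right)} = F^{2} + F = F + F^{2}$)
$T{\left(w \right)} = w^{2}$
$188533 + T{\left(t{\left(20,q{\left(3 \right)} \right)} \right)} = 188533 + \left(22 - 3 \left(1 + 3\right)\right)^{2} = 188533 + \left(22 - 3 \cdot 4\right)^{2} = 188533 + \left(22 - 12\right)^{2} = 188533 + 10^{2} = 188533 + 100 = 188633$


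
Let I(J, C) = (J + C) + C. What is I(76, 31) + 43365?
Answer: 43503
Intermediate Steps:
I(J, C) = J + 2*C (I(J, C) = (C + J) + C = J + 2*C)
I(76, 31) + 43365 = (76 + 2*31) + 43365 = (76 + 62) + 43365 = 138 + 43365 = 43503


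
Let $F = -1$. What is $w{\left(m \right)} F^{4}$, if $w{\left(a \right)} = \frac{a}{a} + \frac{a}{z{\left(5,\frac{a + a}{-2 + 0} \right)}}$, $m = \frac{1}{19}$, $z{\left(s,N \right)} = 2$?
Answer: $\frac{39}{38} \approx 1.0263$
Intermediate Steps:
$m = \frac{1}{19} \approx 0.052632$
$w{\left(a \right)} = 1 + \frac{a}{2}$ ($w{\left(a \right)} = \frac{a}{a} + \frac{a}{2} = 1 + a \frac{1}{2} = 1 + \frac{a}{2}$)
$w{\left(m \right)} F^{4} = \left(1 + \frac{1}{2} \cdot \frac{1}{19}\right) \left(-1\right)^{4} = \left(1 + \frac{1}{38}\right) 1 = \frac{39}{38} \cdot 1 = \frac{39}{38}$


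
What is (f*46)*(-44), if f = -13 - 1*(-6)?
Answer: 14168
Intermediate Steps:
f = -7 (f = -13 + 6 = -7)
(f*46)*(-44) = -7*46*(-44) = -322*(-44) = 14168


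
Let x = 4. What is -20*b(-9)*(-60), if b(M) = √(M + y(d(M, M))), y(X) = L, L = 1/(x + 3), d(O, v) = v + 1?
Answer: 1200*I*√434/7 ≈ 3571.3*I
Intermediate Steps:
d(O, v) = 1 + v
L = ⅐ (L = 1/(4 + 3) = 1/7 = ⅐ ≈ 0.14286)
y(X) = ⅐
b(M) = √(⅐ + M) (b(M) = √(M + ⅐) = √(⅐ + M))
-20*b(-9)*(-60) = -20*√(7 + 49*(-9))/7*(-60) = -20*√(7 - 441)/7*(-60) = -20*√(-434)/7*(-60) = -20*I*√434/7*(-60) = 1200*I*√434/7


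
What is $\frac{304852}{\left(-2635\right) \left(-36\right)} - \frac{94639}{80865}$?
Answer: $\frac{87080008}{42615855} \approx 2.0434$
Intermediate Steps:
$\frac{304852}{\left(-2635\right) \left(-36\right)} - \frac{94639}{80865} = \frac{304852}{94860} - \frac{94639}{80865} = 304852 \cdot \frac{1}{94860} - \frac{94639}{80865} = \frac{76213}{23715} - \frac{94639}{80865} = \frac{87080008}{42615855}$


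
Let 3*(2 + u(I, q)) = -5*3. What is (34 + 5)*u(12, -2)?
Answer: -273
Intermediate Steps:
u(I, q) = -7 (u(I, q) = -2 + (-5*3)/3 = -2 + (⅓)*(-15) = -2 - 5 = -7)
(34 + 5)*u(12, -2) = (34 + 5)*(-7) = 39*(-7) = -273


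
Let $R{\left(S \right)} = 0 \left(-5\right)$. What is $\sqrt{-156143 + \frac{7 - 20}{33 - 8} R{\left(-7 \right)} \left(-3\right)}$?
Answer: $i \sqrt{156143} \approx 395.15 i$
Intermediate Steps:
$R{\left(S \right)} = 0$
$\sqrt{-156143 + \frac{7 - 20}{33 - 8} R{\left(-7 \right)} \left(-3\right)} = \sqrt{-156143 + \frac{7 - 20}{33 - 8} \cdot 0 \left(-3\right)} = \sqrt{-156143 + - \frac{13}{25} \cdot 0 \left(-3\right)} = \sqrt{-156143 + \left(-13\right) \frac{1}{25} \cdot 0 \left(-3\right)} = \sqrt{-156143 + \left(- \frac{13}{25}\right) 0 \left(-3\right)} = \sqrt{-156143 + 0 \left(-3\right)} = \sqrt{-156143 + 0} = \sqrt{-156143} = i \sqrt{156143}$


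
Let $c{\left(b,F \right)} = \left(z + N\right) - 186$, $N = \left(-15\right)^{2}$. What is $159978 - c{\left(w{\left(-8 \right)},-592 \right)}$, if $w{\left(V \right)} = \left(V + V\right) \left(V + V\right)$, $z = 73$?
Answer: $159866$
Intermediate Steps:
$N = 225$
$w{\left(V \right)} = 4 V^{2}$ ($w{\left(V \right)} = 2 V 2 V = 4 V^{2}$)
$c{\left(b,F \right)} = 112$ ($c{\left(b,F \right)} = \left(73 + 225\right) - 186 = 298 - 186 = 112$)
$159978 - c{\left(w{\left(-8 \right)},-592 \right)} = 159978 - 112 = 159866$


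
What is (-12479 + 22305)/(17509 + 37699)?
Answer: 4913/27604 ≈ 0.17798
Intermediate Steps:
(-12479 + 22305)/(17509 + 37699) = 9826/55208 = 9826*(1/55208) = 4913/27604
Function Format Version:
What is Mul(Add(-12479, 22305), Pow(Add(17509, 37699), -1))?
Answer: Rational(4913, 27604) ≈ 0.17798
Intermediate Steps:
Mul(Add(-12479, 22305), Pow(Add(17509, 37699), -1)) = Mul(9826, Pow(55208, -1)) = Mul(9826, Rational(1, 55208)) = Rational(4913, 27604)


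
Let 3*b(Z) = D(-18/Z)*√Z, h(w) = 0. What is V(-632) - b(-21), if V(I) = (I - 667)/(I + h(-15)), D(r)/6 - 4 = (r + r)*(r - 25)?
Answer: 1299/632 + 3664*I*√21/49 ≈ 2.0554 + 342.66*I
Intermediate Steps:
D(r) = 24 + 12*r*(-25 + r) (D(r) = 24 + 6*((r + r)*(r - 25)) = 24 + 6*((2*r)*(-25 + r)) = 24 + 6*(2*r*(-25 + r)) = 24 + 12*r*(-25 + r))
V(I) = (-667 + I)/I (V(I) = (I - 667)/(I + 0) = (-667 + I)/I)
b(Z) = √Z*(24 + 3888/Z² + 5400/Z)/3 (b(Z) = ((24 - (-5400)/Z + 12*(-18/Z)²)*√Z)/3 = ((24 + 5400/Z + 12*(324/Z²))*√Z)/3 = ((24 + 5400/Z + 3888/Z²)*√Z)/3 = ((24 + 3888/Z² + 5400/Z)*√Z)/3 = (√Z*(24 + 3888/Z² + 5400/Z))/3 = √Z*(24 + 3888/Z² + 5400/Z)/3)
V(-632) - b(-21) = (-667 - 632)/(-632) - 8*(162 + (-21)² + 225*(-21))/(-21)^(3/2) = -1/632*(-1299) - 8*I*√21/441*(162 + 441 - 4725) = 1299/632 - 8*I*√21/441*(-4122) = 1299/632 - (-3664)*I*√21/49 = 1299/632 + 3664*I*√21/49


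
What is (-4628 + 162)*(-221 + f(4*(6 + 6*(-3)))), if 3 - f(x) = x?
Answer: 759220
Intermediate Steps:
f(x) = 3 - x
(-4628 + 162)*(-221 + f(4*(6 + 6*(-3)))) = (-4628 + 162)*(-221 + (3 - 4*(6 + 6*(-3)))) = -4466*(-221 + (3 - 4*(6 - 18))) = -4466*(-221 + (3 - 4*(-12))) = -4466*(-221 + (3 - 1*(-48))) = -4466*(-221 + (3 + 48)) = -4466*(-221 + 51) = -4466*(-170) = 759220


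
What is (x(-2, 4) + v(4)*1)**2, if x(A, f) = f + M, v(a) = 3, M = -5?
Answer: 4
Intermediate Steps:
x(A, f) = -5 + f (x(A, f) = f - 5 = -5 + f)
(x(-2, 4) + v(4)*1)**2 = ((-5 + 4) + 3*1)**2 = (-1 + 3)**2 = 2**2 = 4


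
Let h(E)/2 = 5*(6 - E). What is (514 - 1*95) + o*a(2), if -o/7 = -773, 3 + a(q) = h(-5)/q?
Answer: 281791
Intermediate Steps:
h(E) = 60 - 10*E (h(E) = 2*(5*(6 - E)) = 2*(30 - 5*E) = 60 - 10*E)
a(q) = -3 + 110/q (a(q) = -3 + (60 - 10*(-5))/q = -3 + (60 + 50)/q = -3 + 110/q)
o = 5411 (o = -7*(-773) = 5411)
(514 - 1*95) + o*a(2) = (514 - 1*95) + 5411*(-3 + 110/2) = (514 - 95) + 5411*(-3 + 110*(½)) = 419 + 5411*(-3 + 55) = 419 + 5411*52 = 419 + 281372 = 281791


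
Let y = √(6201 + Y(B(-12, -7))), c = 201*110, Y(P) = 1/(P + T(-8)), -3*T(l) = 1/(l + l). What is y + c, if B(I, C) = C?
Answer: 22110 + √695891145/335 ≈ 22189.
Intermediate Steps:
T(l) = -1/(6*l) (T(l) = -1/(3*(l + l)) = -1/(2*l)/3 = -1/(6*l))
Y(P) = 1/(1/48 + P) (Y(P) = 1/(P - ⅙/(-8)) = 1/(P - ⅙*(-⅛)) = 1/(P + 1/48) = 1/(1/48 + P))
c = 22110
y = √695891145/335 (y = √(6201 + 48/(1 + 48*(-7))) = √(6201 + 48/(1 - 336)) = √(6201 + 48/(-335)) = √(6201 + 48*(-1/335)) = √(6201 - 48/335) = √(2077287/335) = √695891145/335 ≈ 78.745)
y + c = √695891145/335 + 22110 = 22110 + √695891145/335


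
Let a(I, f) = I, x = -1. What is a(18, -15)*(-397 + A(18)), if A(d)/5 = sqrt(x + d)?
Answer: -7146 + 90*sqrt(17) ≈ -6774.9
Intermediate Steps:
A(d) = 5*sqrt(-1 + d)
a(18, -15)*(-397 + A(18)) = 18*(-397 + 5*sqrt(-1 + 18)) = 18*(-397 + 5*sqrt(17)) = -7146 + 90*sqrt(17)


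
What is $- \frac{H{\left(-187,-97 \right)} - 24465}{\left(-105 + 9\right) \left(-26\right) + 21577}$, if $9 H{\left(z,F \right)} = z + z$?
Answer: $\frac{220559}{216657} \approx 1.018$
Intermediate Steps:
$H{\left(z,F \right)} = \frac{2 z}{9}$ ($H{\left(z,F \right)} = \frac{z + z}{9} = \frac{2 z}{9}$)
$- \frac{H{\left(-187,-97 \right)} - 24465}{\left(-105 + 9\right) \left(-26\right) + 21577} = - \frac{\frac{2}{9} \left(-187\right) - 24465}{\left(-105 + 9\right) \left(-26\right) + 21577} = - \frac{- \frac{374}{9} - 24465}{\left(-96\right) \left(-26\right) + 21577} = - \frac{-220559}{9 \left(2496 + 21577\right)} = - \frac{-220559}{9 \cdot 24073} = \left(-1\right) \left(- \frac{220559}{216657}\right) = \frac{220559}{216657}$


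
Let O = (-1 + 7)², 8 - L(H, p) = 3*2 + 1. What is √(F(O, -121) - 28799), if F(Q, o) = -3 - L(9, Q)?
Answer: I*√28803 ≈ 169.71*I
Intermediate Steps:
L(H, p) = 1 (L(H, p) = 8 - (3*2 + 1) = 8 - (6 + 1) = 8 - 1*7 = 8 - 7 = 1)
O = 36 (O = 6² = 36)
F(Q, o) = -4 (F(Q, o) = -3 - 1*1 = -3 - 1 = -4)
√(F(O, -121) - 28799) = √(-4 - 28799) = √(-28803) = I*√28803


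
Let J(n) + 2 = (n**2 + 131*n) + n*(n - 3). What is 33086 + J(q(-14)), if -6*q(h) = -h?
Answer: 295166/9 ≈ 32796.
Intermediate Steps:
q(h) = h/6 (q(h) = -(-1)*h/6 = h/6)
J(n) = -2 + n**2 + 131*n + n*(-3 + n) (J(n) = -2 + ((n**2 + 131*n) + n*(n - 3)) = -2 + ((n**2 + 131*n) + n*(-3 + n)) = -2 + (n**2 + 131*n + n*(-3 + n)) = -2 + n**2 + 131*n + n*(-3 + n))
33086 + J(q(-14)) = 33086 + (-2 + 2*((1/6)*(-14))**2 + 128*((1/6)*(-14))) = 33086 + (-2 + 2*(-7/3)**2 + 128*(-7/3)) = 33086 + (-2 + 2*(49/9) - 896/3) = 33086 + (-2 + 98/9 - 896/3) = 33086 - 2608/9 = 295166/9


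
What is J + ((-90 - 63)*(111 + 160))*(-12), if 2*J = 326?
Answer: 497719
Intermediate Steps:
J = 163 (J = (½)*326 = 163)
J + ((-90 - 63)*(111 + 160))*(-12) = 163 + ((-90 - 63)*(111 + 160))*(-12) = 163 - 153*271*(-12) = 163 - 41463*(-12) = 163 + 497556 = 497719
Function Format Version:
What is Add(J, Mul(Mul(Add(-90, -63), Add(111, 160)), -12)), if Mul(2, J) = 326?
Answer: 497719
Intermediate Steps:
J = 163 (J = Mul(Rational(1, 2), 326) = 163)
Add(J, Mul(Mul(Add(-90, -63), Add(111, 160)), -12)) = Add(163, Mul(Mul(Add(-90, -63), Add(111, 160)), -12)) = Add(163, Mul(Mul(-153, 271), -12)) = Add(163, Mul(-41463, -12)) = Add(163, 497556) = 497719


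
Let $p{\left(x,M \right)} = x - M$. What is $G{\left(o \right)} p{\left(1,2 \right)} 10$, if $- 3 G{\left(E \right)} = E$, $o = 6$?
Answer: $20$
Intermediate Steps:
$G{\left(E \right)} = - \frac{E}{3}$
$G{\left(o \right)} p{\left(1,2 \right)} 10 = \left(- \frac{1}{3}\right) 6 \left(1 - 2\right) 10 = - 2 \left(1 - 2\right) 10 = \left(-2\right) \left(-1\right) 10 = 2 \cdot 10 = 20$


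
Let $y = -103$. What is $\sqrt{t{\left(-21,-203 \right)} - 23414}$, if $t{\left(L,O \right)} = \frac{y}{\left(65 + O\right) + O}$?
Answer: $\frac{3 i \sqrt{302507579}}{341} \approx 153.02 i$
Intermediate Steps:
$t{\left(L,O \right)} = - \frac{103}{65 + 2 O}$ ($t{\left(L,O \right)} = - \frac{103}{\left(65 + O\right) + O} = - \frac{103}{65 + 2 O}$)
$\sqrt{t{\left(-21,-203 \right)} - 23414} = \sqrt{- \frac{103}{65 + 2 \left(-203\right)} - 23414} = \sqrt{- \frac{103}{65 - 406} - 23414} = \sqrt{- \frac{103}{-341} - 23414} = \sqrt{\left(-103\right) \left(- \frac{1}{341}\right) - 23414} = \sqrt{\frac{103}{341} - 23414} = \sqrt{- \frac{7984071}{341}} = \frac{3 i \sqrt{302507579}}{341}$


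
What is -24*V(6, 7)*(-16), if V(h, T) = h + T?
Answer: 4992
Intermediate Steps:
V(h, T) = T + h
-24*V(6, 7)*(-16) = -24*(7 + 6)*(-16) = -24*13*(-16) = -312*(-16) = 4992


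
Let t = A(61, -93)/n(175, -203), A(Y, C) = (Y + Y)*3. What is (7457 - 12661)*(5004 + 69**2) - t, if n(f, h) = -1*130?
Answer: -3303108717/65 ≈ -5.0817e+7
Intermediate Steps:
n(f, h) = -130
A(Y, C) = 6*Y (A(Y, C) = (2*Y)*3 = 6*Y)
t = -183/65 (t = (6*61)/(-130) = 366*(-1/130) = -183/65 ≈ -2.8154)
(7457 - 12661)*(5004 + 69**2) - t = (7457 - 12661)*(5004 + 69**2) - 1*(-183/65) = -5204*(5004 + 4761) + 183/65 = -5204*9765 + 183/65 = -50817060 + 183/65 = -3303108717/65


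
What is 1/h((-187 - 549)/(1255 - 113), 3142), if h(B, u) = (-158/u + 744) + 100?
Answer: 1571/1325845 ≈ 0.0011849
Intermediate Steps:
h(B, u) = 844 - 158/u (h(B, u) = (744 - 158/u) + 100 = 844 - 158/u)
1/h((-187 - 549)/(1255 - 113), 3142) = 1/(844 - 158/3142) = 1/(844 - 158*1/3142) = 1/(844 - 79/1571) = 1/(1325845/1571) = 1571/1325845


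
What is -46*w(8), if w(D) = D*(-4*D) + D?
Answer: 11408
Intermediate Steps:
w(D) = D - 4*D² (w(D) = -4*D² + D = D - 4*D²)
-46*w(8) = -368*(1 - 4*8) = -368*(1 - 32) = -368*(-31) = -46*(-248) = 11408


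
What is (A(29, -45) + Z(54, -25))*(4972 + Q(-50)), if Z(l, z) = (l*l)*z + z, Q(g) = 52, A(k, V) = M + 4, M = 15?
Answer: -366279744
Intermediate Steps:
A(k, V) = 19 (A(k, V) = 15 + 4 = 19)
Z(l, z) = z + z*l**2 (Z(l, z) = l**2*z + z = z*l**2 + z = z + z*l**2)
(A(29, -45) + Z(54, -25))*(4972 + Q(-50)) = (19 - 25*(1 + 54**2))*(4972 + 52) = (19 - 25*(1 + 2916))*5024 = (19 - 25*2917)*5024 = (19 - 72925)*5024 = -72906*5024 = -366279744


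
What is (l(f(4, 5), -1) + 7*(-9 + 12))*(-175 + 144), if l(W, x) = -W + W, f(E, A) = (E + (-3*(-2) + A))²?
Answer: -651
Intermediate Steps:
f(E, A) = (6 + A + E)² (f(E, A) = (E + (6 + A))² = (6 + A + E)²)
l(W, x) = 0
(l(f(4, 5), -1) + 7*(-9 + 12))*(-175 + 144) = (0 + 7*(-9 + 12))*(-175 + 144) = (0 + 7*3)*(-31) = (0 + 21)*(-31) = 21*(-31) = -651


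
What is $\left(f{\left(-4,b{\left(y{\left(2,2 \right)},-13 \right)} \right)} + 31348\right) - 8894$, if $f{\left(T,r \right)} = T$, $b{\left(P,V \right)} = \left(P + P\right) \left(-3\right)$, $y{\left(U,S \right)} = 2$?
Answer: $22450$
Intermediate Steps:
$b{\left(P,V \right)} = - 6 P$ ($b{\left(P,V \right)} = 2 P \left(-3\right) = - 6 P$)
$\left(f{\left(-4,b{\left(y{\left(2,2 \right)},-13 \right)} \right)} + 31348\right) - 8894 = \left(-4 + 31348\right) - 8894 = 31344 - 8894 = 22450$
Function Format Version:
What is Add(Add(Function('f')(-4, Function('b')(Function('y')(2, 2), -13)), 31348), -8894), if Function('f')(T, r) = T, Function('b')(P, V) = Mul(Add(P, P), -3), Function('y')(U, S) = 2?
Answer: 22450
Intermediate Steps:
Function('b')(P, V) = Mul(-6, P) (Function('b')(P, V) = Mul(Mul(2, P), -3) = Mul(-6, P))
Add(Add(Function('f')(-4, Function('b')(Function('y')(2, 2), -13)), 31348), -8894) = Add(Add(-4, 31348), -8894) = Add(31344, -8894) = 22450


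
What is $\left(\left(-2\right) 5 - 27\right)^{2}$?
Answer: $1369$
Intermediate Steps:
$\left(\left(-2\right) 5 - 27\right)^{2} = \left(-10 - 27\right)^{2} = \left(-37\right)^{2} = 1369$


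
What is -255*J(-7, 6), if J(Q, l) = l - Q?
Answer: -3315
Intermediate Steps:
-255*J(-7, 6) = -255*(6 - 1*(-7)) = -255*(6 + 7) = -255*13 = -3315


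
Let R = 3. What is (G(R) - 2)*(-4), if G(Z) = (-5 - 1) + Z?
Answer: 20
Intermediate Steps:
G(Z) = -6 + Z
(G(R) - 2)*(-4) = ((-6 + 3) - 2)*(-4) = (-3 - 2)*(-4) = -5*(-4) = 20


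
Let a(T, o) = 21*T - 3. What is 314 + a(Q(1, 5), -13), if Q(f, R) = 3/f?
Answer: 374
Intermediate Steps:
a(T, o) = -3 + 21*T
314 + a(Q(1, 5), -13) = 314 + (-3 + 21*(3/1)) = 314 + (-3 + 21*(3*1)) = 314 + (-3 + 21*3) = 314 + (-3 + 63) = 314 + 60 = 374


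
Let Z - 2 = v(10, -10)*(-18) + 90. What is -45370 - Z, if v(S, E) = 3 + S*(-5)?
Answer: -46308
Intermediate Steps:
v(S, E) = 3 - 5*S
Z = 938 (Z = 2 + ((3 - 5*10)*(-18) + 90) = 2 + ((3 - 50)*(-18) + 90) = 2 + (-47*(-18) + 90) = 2 + (846 + 90) = 2 + 936 = 938)
-45370 - Z = -45370 - 1*938 = -45370 - 938 = -46308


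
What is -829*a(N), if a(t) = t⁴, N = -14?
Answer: -31846864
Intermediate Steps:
-829*a(N) = -829*(-14)⁴ = -829*38416 = -31846864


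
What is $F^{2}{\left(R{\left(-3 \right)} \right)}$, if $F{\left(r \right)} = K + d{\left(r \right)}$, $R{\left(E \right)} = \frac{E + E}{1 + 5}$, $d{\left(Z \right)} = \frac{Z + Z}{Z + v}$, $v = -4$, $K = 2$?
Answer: $\frac{144}{25} \approx 5.76$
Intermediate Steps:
$d{\left(Z \right)} = \frac{2 Z}{-4 + Z}$ ($d{\left(Z \right)} = \frac{Z + Z}{Z - 4} = \frac{2 Z}{-4 + Z}$)
$R{\left(E \right)} = \frac{E}{3}$ ($R{\left(E \right)} = \frac{2 E}{6} = 2 E \frac{1}{6} = \frac{E}{3}$)
$F{\left(r \right)} = 2 + \frac{2 r}{-4 + r}$
$F^{2}{\left(R{\left(-3 \right)} \right)} = \left(\frac{4 \left(-2 + \frac{1}{3} \left(-3\right)\right)}{-4 + \frac{1}{3} \left(-3\right)}\right)^{2} = \left(\frac{4 \left(-2 - 1\right)}{-4 - 1}\right)^{2} = \left(4 \frac{1}{-5} \left(-3\right)\right)^{2} = \left(4 \left(- \frac{1}{5}\right) \left(-3\right)\right)^{2} = \left(\frac{12}{5}\right)^{2} = \frac{144}{25}$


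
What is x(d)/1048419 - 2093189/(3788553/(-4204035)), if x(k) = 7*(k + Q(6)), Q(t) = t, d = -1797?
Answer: 341700711638778212/147110775841 ≈ 2.3227e+6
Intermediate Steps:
x(k) = 42 + 7*k (x(k) = 7*(k + 6) = 7*(6 + k) = 42 + 7*k)
x(d)/1048419 - 2093189/(3788553/(-4204035)) = (42 + 7*(-1797))/1048419 - 2093189/(3788553/(-4204035)) = (42 - 12579)*(1/1048419) - 2093189/(3788553*(-1/4204035)) = -12537*1/1048419 - 2093189/(-1262851/1401345) = -1393/116491 - 2093189*(-1401345/1262851) = -1393/116491 + 2933279939205/1262851 = 341700711638778212/147110775841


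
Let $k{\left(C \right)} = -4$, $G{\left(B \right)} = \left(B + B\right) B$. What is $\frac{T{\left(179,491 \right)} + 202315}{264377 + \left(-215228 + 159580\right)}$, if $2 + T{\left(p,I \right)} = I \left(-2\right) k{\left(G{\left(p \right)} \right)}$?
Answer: $\frac{206241}{208729} \approx 0.98808$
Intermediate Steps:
$G{\left(B \right)} = 2 B^{2}$ ($G{\left(B \right)} = 2 B B = 2 B^{2}$)
$T{\left(p,I \right)} = -2 + 8 I$ ($T{\left(p,I \right)} = -2 + I \left(-2\right) \left(-4\right) = -2 + - 2 I \left(-4\right) = -2 + 8 I$)
$\frac{T{\left(179,491 \right)} + 202315}{264377 + \left(-215228 + 159580\right)} = \frac{\left(-2 + 8 \cdot 491\right) + 202315}{264377 + \left(-215228 + 159580\right)} = \frac{\left(-2 + 3928\right) + 202315}{264377 - 55648} = \frac{3926 + 202315}{208729} = 206241 \cdot \frac{1}{208729} = \frac{206241}{208729}$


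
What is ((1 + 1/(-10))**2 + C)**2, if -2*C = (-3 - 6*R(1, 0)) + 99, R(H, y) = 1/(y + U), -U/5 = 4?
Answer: 5602689/2500 ≈ 2241.1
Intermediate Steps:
U = -20 (U = -5*4 = -20)
R(H, y) = 1/(-20 + y) (R(H, y) = 1/(y - 20) = 1/(-20 + y))
C = -963/20 (C = -((-3 - 6/(-20 + 0)) + 99)/2 = -((-3 - 6/(-20)) + 99)/2 = -((-3 - 6*(-1/20)) + 99)/2 = -((-3 + 3/10) + 99)/2 = -(-27/10 + 99)/2 = -1/2*963/10 = -963/20 ≈ -48.150)
((1 + 1/(-10))**2 + C)**2 = ((1 + 1/(-10))**2 - 963/20)**2 = ((1 - 1/10)**2 - 963/20)**2 = ((9/10)**2 - 963/20)**2 = (81/100 - 963/20)**2 = (-2367/50)**2 = 5602689/2500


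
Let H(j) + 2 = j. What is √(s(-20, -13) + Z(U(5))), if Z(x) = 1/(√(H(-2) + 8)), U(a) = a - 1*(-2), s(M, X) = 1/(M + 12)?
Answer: √6/4 ≈ 0.61237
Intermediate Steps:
s(M, X) = 1/(12 + M)
H(j) = -2 + j
U(a) = 2 + a (U(a) = a + 2 = 2 + a)
Z(x) = ½ (Z(x) = 1/(√((-2 - 2) + 8)) = 1/(√(-4 + 8)) = 1/(√4) = 1/2 = ½)
√(s(-20, -13) + Z(U(5))) = √(1/(12 - 20) + ½) = √(1/(-8) + ½) = √(-⅛ + ½) = √(3/8) = √6/4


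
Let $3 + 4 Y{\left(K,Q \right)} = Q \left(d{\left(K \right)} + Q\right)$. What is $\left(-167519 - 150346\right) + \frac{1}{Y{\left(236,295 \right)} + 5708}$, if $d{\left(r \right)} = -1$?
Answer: $- \frac{34824971531}{109559} \approx -3.1787 \cdot 10^{5}$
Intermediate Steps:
$Y{\left(K,Q \right)} = - \frac{3}{4} + \frac{Q \left(-1 + Q\right)}{4}$
$\left(-167519 - 150346\right) + \frac{1}{Y{\left(236,295 \right)} + 5708} = \left(-167519 - 150346\right) + \frac{1}{\left(- \frac{3}{4} - \frac{295}{4} + \frac{295^{2}}{4}\right) + 5708} = -317865 + \frac{1}{\left(- \frac{3}{4} - \frac{295}{4} + \frac{1}{4} \cdot 87025\right) + 5708} = -317865 + \frac{1}{\left(- \frac{3}{4} - \frac{295}{4} + \frac{87025}{4}\right) + 5708} = -317865 + \frac{1}{\frac{86727}{4} + 5708} = -317865 + \frac{1}{\frac{109559}{4}} = -317865 + \frac{4}{109559} = - \frac{34824971531}{109559}$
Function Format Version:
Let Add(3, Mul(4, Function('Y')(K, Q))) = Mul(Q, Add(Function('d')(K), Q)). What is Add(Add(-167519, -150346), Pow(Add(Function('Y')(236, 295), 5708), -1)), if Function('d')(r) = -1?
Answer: Rational(-34824971531, 109559) ≈ -3.1787e+5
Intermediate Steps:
Function('Y')(K, Q) = Add(Rational(-3, 4), Mul(Rational(1, 4), Q, Add(-1, Q))) (Function('Y')(K, Q) = Add(Rational(-3, 4), Mul(Rational(1, 4), Mul(Q, Add(-1, Q)))) = Add(Rational(-3, 4), Mul(Rational(1, 4), Q, Add(-1, Q))))
Add(Add(-167519, -150346), Pow(Add(Function('Y')(236, 295), 5708), -1)) = Add(Add(-167519, -150346), Pow(Add(Add(Rational(-3, 4), Mul(Rational(-1, 4), 295), Mul(Rational(1, 4), Pow(295, 2))), 5708), -1)) = Add(-317865, Pow(Add(Add(Rational(-3, 4), Rational(-295, 4), Mul(Rational(1, 4), 87025)), 5708), -1)) = Add(-317865, Pow(Add(Add(Rational(-3, 4), Rational(-295, 4), Rational(87025, 4)), 5708), -1)) = Add(-317865, Pow(Add(Rational(86727, 4), 5708), -1)) = Add(-317865, Pow(Rational(109559, 4), -1)) = Add(-317865, Rational(4, 109559)) = Rational(-34824971531, 109559)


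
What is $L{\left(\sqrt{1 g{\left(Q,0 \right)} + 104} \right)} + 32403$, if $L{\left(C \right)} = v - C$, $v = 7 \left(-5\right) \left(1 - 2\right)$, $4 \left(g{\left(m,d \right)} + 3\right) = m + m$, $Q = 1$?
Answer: $32438 - \frac{\sqrt{406}}{2} \approx 32428.0$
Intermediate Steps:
$g{\left(m,d \right)} = -3 + \frac{m}{2}$ ($g{\left(m,d \right)} = -3 + \frac{m + m}{4} = -3 + \frac{2 m}{4} = -3 + \frac{m}{2}$)
$v = 35$ ($v = - 35 \left(1 - 2\right) = \left(-35\right) \left(-1\right) = 35$)
$L{\left(C \right)} = 35 - C$
$L{\left(\sqrt{1 g{\left(Q,0 \right)} + 104} \right)} + 32403 = \left(35 - \sqrt{1 \left(-3 + \frac{1}{2} \cdot 1\right) + 104}\right) + 32403 = \left(35 - \sqrt{1 \left(-3 + \frac{1}{2}\right) + 104}\right) + 32403 = \left(35 - \sqrt{1 \left(- \frac{5}{2}\right) + 104}\right) + 32403 = \left(35 - \sqrt{- \frac{5}{2} + 104}\right) + 32403 = \left(35 - \sqrt{\frac{203}{2}}\right) + 32403 = \left(35 - \frac{\sqrt{406}}{2}\right) + 32403 = 32438 - \frac{\sqrt{406}}{2}$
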